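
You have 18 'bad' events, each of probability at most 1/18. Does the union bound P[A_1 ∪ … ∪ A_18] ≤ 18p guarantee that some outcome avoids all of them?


Union bound: P[∪_{i=1}^{18} A_i] ≤ Σ_i P[A_i] ≤ 18·p = 18·(1/18) = 1.
Numerically: 1 ≈ 1.000.
Is 1 < 1? NO.
Since the bound 1 is ≥ 1, the union bound is uninformative here; it does NOT by itself certify existence.

18·p = 1 ≈ 1.000; existence NOT certified by the union bound.


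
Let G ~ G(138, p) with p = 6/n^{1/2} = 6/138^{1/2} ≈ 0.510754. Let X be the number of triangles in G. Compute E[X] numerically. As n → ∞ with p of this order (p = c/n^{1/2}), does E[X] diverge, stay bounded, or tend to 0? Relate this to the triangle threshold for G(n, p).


Number of potential triangles: C(138, 3) = 428536.
Each occurs with probability p³ ≈ (0.510754)³ ≈ 1.33240153e-01.
By linearity: E[X] = C(138, 3)·p³ ≈ 428536 · 1.33240153e-01 ≈ 57098.202052.
Since α = 1/2 < 1, p = c/n^{1/2} ≫ 1/n is above the triangle threshold p ~ 1/n. Asymptotically E[X] ~ (c³/6)·n^{3(1−α)} = (6³/6)·n^{1.5} → ∞; triangles are abundant w.h.p.

E[X] ≈ 57098.202052; in regime p = Θ(1/n^{1/2}) E[X] diverges (above the triangle threshold p ~ 1/n).


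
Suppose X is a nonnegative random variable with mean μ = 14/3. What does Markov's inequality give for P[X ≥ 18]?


μ = E[X] = 14/3, a = 18.
Markov: P[X ≥ 18] ≤ μ/a = (14/3)/18 = 7/27.
Numerically: ≈ 0.2593.
(Since a = 18 > μ = 4.6667, the bound 7/27 is < 1 and informative.)

P[X ≥ 18] ≤ 7/27 ≈ 0.2593.


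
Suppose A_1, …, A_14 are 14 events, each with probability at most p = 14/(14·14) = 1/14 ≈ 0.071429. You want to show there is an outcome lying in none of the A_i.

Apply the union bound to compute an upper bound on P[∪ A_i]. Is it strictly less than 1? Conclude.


Union bound: P[∪_{i=1}^{14} A_i] ≤ Σ_i P[A_i] ≤ 14·p = 14·(1/14) = 1.
Numerically: 1 ≈ 1.000000.
Is 1 < 1? NO.
Since the bound 1 is ≥ 1, the union bound is uninformative here; it does NOT by itself certify existence.

14·p = 1 ≈ 1.000000; existence NOT certified by the union bound.


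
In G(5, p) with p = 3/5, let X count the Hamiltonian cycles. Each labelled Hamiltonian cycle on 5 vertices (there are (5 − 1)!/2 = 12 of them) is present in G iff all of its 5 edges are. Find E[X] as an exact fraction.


K_5 has (5 − 1)!/2 = 12 labelled Hamiltonian cycles.
For each such Hamiltonian cycle H, let X_H = 1 if all 5 edges of H are present in G. Then P[X_H = 1] = p^{5} = (3/5)^{5} = 243/3125.
By linearity of expectation: E[X] = Σ_H E[X_H] = 12 · p^{5} = 12 · 243/3125 = 2916/3125.
Numerically: E[X] ≈ 0.9331.

E[X] = 12 · (3/5)^{5} = 2916/3125 ≈ 0.9331.


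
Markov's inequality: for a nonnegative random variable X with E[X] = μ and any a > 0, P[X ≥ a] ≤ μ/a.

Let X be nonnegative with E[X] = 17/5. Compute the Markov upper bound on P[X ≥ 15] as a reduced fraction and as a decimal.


μ = E[X] = 17/5, a = 15.
Markov: P[X ≥ 15] ≤ μ/a = (17/5)/15 = 17/75.
Numerically: ≈ 0.226667.
(Since a = 15 > μ = 3.400000, the bound 17/75 is < 1 and informative.)

P[X ≥ 15] ≤ 17/75 ≈ 0.226667.


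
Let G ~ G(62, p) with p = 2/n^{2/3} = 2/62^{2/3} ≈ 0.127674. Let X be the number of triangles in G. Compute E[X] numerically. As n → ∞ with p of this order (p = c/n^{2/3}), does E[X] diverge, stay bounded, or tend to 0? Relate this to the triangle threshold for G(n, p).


Number of potential triangles: C(62, 3) = 37820.
Each occurs with probability p³ ≈ (0.127674)³ ≈ 2.08116545e-03.
By linearity: E[X] = C(62, 3)·p³ ≈ 37820 · 2.08116545e-03 ≈ 78.709677.
Since α = 2/3 < 1, p = c/n^{2/3} ≫ 1/n is above the triangle threshold p ~ 1/n. Asymptotically E[X] ~ (c³/6)·n^{3(1−α)} = (2³/6)·n^{1} → ∞; triangles are abundant w.h.p.

E[X] ≈ 78.709677; in regime p = Θ(1/n^{2/3}) E[X] diverges (above the triangle threshold p ~ 1/n).


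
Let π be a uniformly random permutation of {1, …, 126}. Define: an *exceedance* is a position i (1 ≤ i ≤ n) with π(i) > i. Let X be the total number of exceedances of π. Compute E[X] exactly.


Write X = Σ_{i=1}^{126} X_i, where X_i = 1_{π(i) > i}.
For each fixed i, π(i) is uniform over {1, …, 126} (marginal of a uniform permutation), so P[π(i) > i] = (n − i)/n. Summing: Σ_{i=1}^{126} (n − i)/n = (0 + 1 + … + 125)/126 = 126(126 − 1)/(2·126) = (126 − 1)/2.
Hence E[X] = Σ_{i=1}^{126} (126 − i)/126 = 125/2 ≈ 62.500000.

E[X] = 125/2 = 62.500000.


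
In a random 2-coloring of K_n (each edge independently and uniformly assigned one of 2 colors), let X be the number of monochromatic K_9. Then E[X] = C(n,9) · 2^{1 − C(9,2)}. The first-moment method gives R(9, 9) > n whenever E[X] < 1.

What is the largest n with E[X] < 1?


We need C(n, 9) · 2^{1 − 36} < 1, i.e. C(n, 9) < 2^{36 − 1} = 34359738368.
Check values of n near the boundary:
  n = 64: C(64, 9) = 27540584512; 27540584512 < 34359738368? YES
  n = 65: C(65, 9) = 31966749880; 31966749880 < 34359738368? YES
  n = 66: C(66, 9) = 37014131440; 37014131440 < 34359738368? NO
  n = 67: C(67, 9) = 42757703560; 42757703560 < 34359738368? NO
  n = 68: C(68, 9) = 49280065120; 49280065120 < 34359738368? NO
The largest n with C(n, 9) < 34359738368 is n = 65 (where E[X] = 3995843735/4294967296 ≈ 0.9304). Hence R(9, 9) > 65, i.e. R(9, 9) ≥ 66.

Largest n = 65; hence R(9, 9) > 65.


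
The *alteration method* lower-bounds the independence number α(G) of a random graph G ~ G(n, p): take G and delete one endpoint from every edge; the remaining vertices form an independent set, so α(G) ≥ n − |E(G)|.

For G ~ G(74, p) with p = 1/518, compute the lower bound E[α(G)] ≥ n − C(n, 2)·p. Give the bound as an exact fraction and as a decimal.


E[|E(G)|] = C(74, 2)·p = 2701 · (1/518) = 73/14.
E[α(G)] ≥ n − E[|E(G)|] = 74 − 73/14 = 963/14.
Numerically: ≈ 68.7857.
(This is only a lower bound; the true E[α(G)] may be larger.)

E[α(G)] ≥ 963/14 ≈ 68.7857.


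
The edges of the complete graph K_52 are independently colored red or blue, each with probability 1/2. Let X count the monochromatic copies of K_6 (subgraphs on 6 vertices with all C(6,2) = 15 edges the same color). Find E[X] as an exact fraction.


Let X = Σ_S X_S over the C(52, 6) = 20358520 subsets S of size 6, where X_S = 1 if the K_6 on S is monochromatic.
For a fixed S, the K_6 on S has C(6, 2) = 15 edges. P[all 15 edges red] = (1/2)^15, and likewise for blue, so P[monochromatic] = 2·(1/2)^15 = 2^{1 − 15} = 1/16384.
Summing: E[X] = C(52, 6) · 2^{1 − 15} = 20358520 · 1/16384 = 2544815/2048.
Numerically: E[X] ≈ 1242.5854.

E[X] = C(52,6)·2^(1−C(6,2)) = 2544815/2048 ≈ 1242.5854.


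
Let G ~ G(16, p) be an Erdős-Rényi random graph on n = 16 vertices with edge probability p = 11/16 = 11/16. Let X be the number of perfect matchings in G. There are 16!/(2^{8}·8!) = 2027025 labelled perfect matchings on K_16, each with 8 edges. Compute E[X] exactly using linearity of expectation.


K_16 has 16!/(2^{8}·8!) = 2027025 labelled perfect matchings.
For each such perfect matching H, let X_H = 1 if all 8 edges of H are present in G. Then P[X_H = 1] = p^{8} = (11/16)^{8} = 214358881/4294967296.
By linearity of expectation: E[X] = Σ_H E[X_H] = 2027025 · p^{8} = 2027025 · 214358881/4294967296 = 434510810759025/4294967296.
Numerically: E[X] ≈ 1.01e+05.

E[X] = 2027025 · (11/16)^{8} = 434510810759025/4294967296 ≈ 1.01e+05.


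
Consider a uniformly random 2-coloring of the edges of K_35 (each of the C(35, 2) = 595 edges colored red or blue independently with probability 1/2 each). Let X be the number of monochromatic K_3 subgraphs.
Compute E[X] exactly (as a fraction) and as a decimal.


Let X = Σ_S X_S over the C(35, 3) = 6545 subsets S of size 3, where X_S = 1 if the K_3 on S is monochromatic.
For a fixed S, the K_3 on S has C(3, 2) = 3 edges. P[all 3 edges red] = (1/2)^3, and likewise for blue, so P[monochromatic] = 2·(1/2)^3 = 2^{1 − 3} = 1/4.
Summing: E[X] = C(35, 3) · 2^{1 − 3} = 6545 · 1/4 = 6545/4.
Numerically: E[X] ≈ 1636.25000.

E[X] = C(35,3)·2^(1−C(3,2)) = 6545/4 ≈ 1636.25000.


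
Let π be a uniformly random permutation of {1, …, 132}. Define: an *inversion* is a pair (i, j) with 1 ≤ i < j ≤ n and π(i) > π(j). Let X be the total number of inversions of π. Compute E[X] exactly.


Write X = Σ X_I over the C(132, 2) = 8646 pairs i < j, with X_I the indicator of one inversion.
There are 8646 indicators.
For each fixed pair i < j, the values π(i) and π(j) are two distinct elements of {1, …, 132} in uniformly random order; by symmetry P[π(i) > π(j)] = 1/2.
By linearity: E[X] = 8646 · (1/2) = C(132, 2) · (1/2) = 8646/2 = 4323 ≈ 4323.000000.

E[X] = 4323 = 4323.000000.


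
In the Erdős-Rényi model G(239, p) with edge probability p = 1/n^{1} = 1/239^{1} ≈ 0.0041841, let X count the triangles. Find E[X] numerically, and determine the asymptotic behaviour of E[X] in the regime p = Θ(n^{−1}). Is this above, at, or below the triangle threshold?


Number of potential triangles: C(239, 3) = 2246839.
Each occurs with probability p³ ≈ (0.0041841)³ ≈ 7.32497754e-08.
By linearity: E[X] = C(239, 3)·p³ ≈ 2246839 · 7.32497754e-08 ≈ 0.164580.
Here α = 1, so p = 1/n is exactly at the triangle threshold p ~ 1/n. Asymptotically E[X] → c³/6 = 1³/6 = 1/6 ≈ 0.166667, a bounded constant. In this regime the triangle count is asymptotically Poisson(c³/6).

E[X] ≈ 0.164580; in regime p = Θ(1/n^{1}) E[X] stays bounded (at the triangle threshold p ~ 1/n).


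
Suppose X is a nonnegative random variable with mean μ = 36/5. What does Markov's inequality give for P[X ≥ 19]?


μ = E[X] = 36/5, a = 19.
Markov: P[X ≥ 19] ≤ μ/a = (36/5)/19 = 36/95.
Numerically: ≈ 0.379.
(Since a = 19 > μ = 7.200, the bound 36/95 is < 1 and informative.)

P[X ≥ 19] ≤ 36/95 ≈ 0.379.


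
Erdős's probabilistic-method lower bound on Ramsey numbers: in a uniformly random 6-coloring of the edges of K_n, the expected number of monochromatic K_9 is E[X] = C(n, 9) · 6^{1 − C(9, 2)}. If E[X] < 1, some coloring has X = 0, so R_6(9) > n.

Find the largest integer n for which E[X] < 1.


We need C(n, 9) · 6^{1 − 36} < 1, i.e. C(n, 9) < 6^{36 − 1} = 1719070799748422591028658176.
Check values of n near the boundary:
  n = 4406: C(4406, 9) = 1710356485221788389505285700; 1710356485221788389505285700 < 1719070799748422591028658176? YES
  n = 4407: C(4407, 9) = 1713856532599459170657070050; 1713856532599459170657070050 < 1719070799748422591028658176? YES
  n = 4408: C(4408, 9) = 1717362945146264156457459600; 1717362945146264156457459600 < 1719070799748422591028658176? YES
  n = 4409: C(4409, 9) = 1720875732988608787686577131; 1720875732988608787686577131 < 1719070799748422591028658176? NO
The largest n with C(n, 9) < 1719070799748422591028658176 is n = 4408 (where E[X] = 35778394690547169926197075/35813974994758803979763712 ≈ 0.9990). Hence R_6(9) > 4408, i.e. R_6(9) ≥ 4409.

Largest n = 4408; hence R_6(9) > 4408.


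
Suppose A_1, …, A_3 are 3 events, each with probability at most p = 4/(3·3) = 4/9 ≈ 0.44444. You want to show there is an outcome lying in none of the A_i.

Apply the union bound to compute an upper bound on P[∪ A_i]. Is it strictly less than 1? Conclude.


Union bound: P[∪_{i=1}^{3} A_i] ≤ Σ_i P[A_i] ≤ 3·p = 3·(4/9) = 4/3.
Numerically: 4/3 ≈ 1.33333.
Is 4/3 < 1? NO.
Since the bound 4/3 is ≥ 1, the union bound is uninformative here; it does NOT by itself certify existence.

3·p = 4/3 ≈ 1.33333; existence NOT certified by the union bound.


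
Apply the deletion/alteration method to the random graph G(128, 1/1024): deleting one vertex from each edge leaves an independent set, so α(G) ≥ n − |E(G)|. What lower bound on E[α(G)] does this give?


E[|E(G)|] = C(128, 2)·p = 8128 · (1/1024) = 127/16.
E[α(G)] ≥ n − E[|E(G)|] = 128 − 127/16 = 1921/16.
Numerically: ≈ 120.06250.
(This is only a lower bound; the true E[α(G)] may be larger.)

E[α(G)] ≥ 1921/16 ≈ 120.06250.


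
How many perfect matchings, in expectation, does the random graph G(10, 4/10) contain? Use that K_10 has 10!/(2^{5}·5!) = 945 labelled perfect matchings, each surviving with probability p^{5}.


K_10 has 10!/(2^{5}·5!) = 945 labelled perfect matchings.
For each such perfect matching H, let X_H = 1 if all 5 edges of H are present in G. Then P[X_H = 1] = p^{5} = (2/5)^{5} = 32/3125.
Summing the indicators: E[X] = Σ_H E[X_H] = 945 · p^{5} = 945 · 32/3125 = 6048/625.
Numerically: E[X] ≈ 9.677.

E[X] = 945 · (2/5)^{5} = 6048/625 ≈ 9.677.


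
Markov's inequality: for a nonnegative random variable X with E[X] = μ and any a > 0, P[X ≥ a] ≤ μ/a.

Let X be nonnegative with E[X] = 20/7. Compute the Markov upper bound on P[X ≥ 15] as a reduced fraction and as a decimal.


μ = E[X] = 20/7, a = 15.
Markov: P[X ≥ 15] ≤ μ/a = (20/7)/15 = 4/21.
Numerically: ≈ 0.190476.
(Since a = 15 > μ = 2.857143, the bound 4/21 is < 1 and informative.)

P[X ≥ 15] ≤ 4/21 ≈ 0.190476.


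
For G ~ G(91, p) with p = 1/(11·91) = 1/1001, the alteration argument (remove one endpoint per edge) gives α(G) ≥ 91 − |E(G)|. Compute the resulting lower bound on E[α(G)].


E[|E(G)|] = C(91, 2)·p = 4095 · (1/1001) = 45/11.
E[α(G)] ≥ n − E[|E(G)|] = 91 − 45/11 = 956/11.
Numerically: ≈ 86.909091.
(This is only a lower bound; the true E[α(G)] may be larger.)

E[α(G)] ≥ 956/11 ≈ 86.909091.


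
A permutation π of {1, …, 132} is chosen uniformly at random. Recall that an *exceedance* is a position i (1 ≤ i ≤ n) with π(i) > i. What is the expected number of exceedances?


Write X = Σ_{i=1}^{132} X_i, where X_i = 1_{π(i) > i}.
For each fixed i, π(i) is uniform over {1, …, 132} (marginal of a uniform permutation), so P[π(i) > i] = (n − i)/n. Summing: Σ_{i=1}^{132} (n − i)/n = (0 + 1 + … + 131)/132 = 132(132 − 1)/(2·132) = (132 − 1)/2.
Hence E[X] = Σ_{i=1}^{132} (132 − i)/132 = 131/2 ≈ 65.5000.

E[X] = 131/2 = 65.5000.


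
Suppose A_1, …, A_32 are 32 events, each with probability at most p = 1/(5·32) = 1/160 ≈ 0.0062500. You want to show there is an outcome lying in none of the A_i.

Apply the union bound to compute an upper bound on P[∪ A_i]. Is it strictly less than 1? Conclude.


Union bound: P[∪_{i=1}^{32} A_i] ≤ Σ_i P[A_i] ≤ 32·p = 32·(1/160) = 1/5.
Numerically: 1/5 ≈ 0.2000000.
Is 1/5 < 1? YES.
Since P[∪ A_i] ≤ 1/5 < 1, the complement has P[∩ A_i^c] ≥ 1 − 1/5 = 4/5 > 0, so some outcome avoids every A_i.

32·p = 1/5 ≈ 0.2000000; existence CERTIFIED by the union bound.


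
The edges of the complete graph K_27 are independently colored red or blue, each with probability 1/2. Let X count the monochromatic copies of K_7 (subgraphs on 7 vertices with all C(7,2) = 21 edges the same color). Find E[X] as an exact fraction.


Let X = Σ_S X_S over the C(27, 7) = 888030 subsets S of size 7, where X_S = 1 if the K_7 on S is monochromatic.
For a fixed S, the K_7 on S has C(7, 2) = 21 edges. P[all 21 edges red] = (1/2)^21, and likewise for blue, so P[monochromatic] = 2·(1/2)^21 = 2^{1 − 21} = 1/1048576.
By linearity of expectation: E[X] = C(27, 7) · 2^{1 − 21} = 888030 · 1/1048576 = 444015/524288.
Numerically: E[X] ≈ 0.84689.

E[X] = C(27,7)·2^(1−C(7,2)) = 444015/524288 ≈ 0.84689.


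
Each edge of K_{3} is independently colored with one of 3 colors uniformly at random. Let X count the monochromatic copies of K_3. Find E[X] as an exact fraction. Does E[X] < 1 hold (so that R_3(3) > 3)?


E[X] = C(3, 3) · 3^{1 − 3} = 1 · 3^{−2} = 1/9.
As a reduced fraction: E[X] = 1/9 ≈ 0.111.
Is E[X] < 1? YES.
Since E[X] < 1, there exists a 3-coloring of K_{3} with no monochromatic K_3; hence R_3(3) > 3.

E[X] = 1/9 ≈ 0.111; E[X] < 1, so R_3(3) > 3.


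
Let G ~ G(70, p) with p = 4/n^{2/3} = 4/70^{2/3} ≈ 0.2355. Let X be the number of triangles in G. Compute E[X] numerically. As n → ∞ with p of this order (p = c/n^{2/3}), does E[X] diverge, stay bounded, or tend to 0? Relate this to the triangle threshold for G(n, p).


Number of potential triangles: C(70, 3) = 54740.
Each occurs with probability p³ ≈ (0.2355)³ ≈ 1.306122e-02.
By linearity: E[X] = C(70, 3)·p³ ≈ 54740 · 1.306122e-02 ≈ 714.9714.
Since α = 2/3 < 1, p = c/n^{2/3} ≫ 1/n is above the triangle threshold p ~ 1/n. Asymptotically E[X] ~ (c³/6)·n^{3(1−α)} = (4³/6)·n^{1} → ∞; triangles are abundant w.h.p.

E[X] ≈ 714.9714; in regime p = Θ(1/n^{2/3}) E[X] diverges (above the triangle threshold p ~ 1/n).


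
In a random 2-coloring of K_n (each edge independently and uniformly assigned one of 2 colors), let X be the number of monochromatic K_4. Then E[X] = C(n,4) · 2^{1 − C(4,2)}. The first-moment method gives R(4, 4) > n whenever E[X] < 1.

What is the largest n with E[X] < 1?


We need C(n, 4) · 2^{1 − 6} < 1, i.e. C(n, 4) < 2^{6 − 1} = 32.
Check values of n near the boundary:
  n = 4: C(4, 4) = 1; 1 < 32? YES
  n = 5: C(5, 4) = 5; 5 < 32? YES
  n = 6: C(6, 4) = 15; 15 < 32? YES
  n = 7: C(7, 4) = 35; 35 < 32? NO
The largest n with C(n, 4) < 32 is n = 6 (where E[X] = 15/32 ≈ 0.469). Hence R(4, 4) > 6, i.e. R(4, 4) ≥ 7.

Largest n = 6; hence R(4, 4) > 6.


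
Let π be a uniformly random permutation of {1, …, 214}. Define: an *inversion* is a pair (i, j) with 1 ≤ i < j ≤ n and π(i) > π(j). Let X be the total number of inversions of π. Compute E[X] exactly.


Write X = Σ X_I over the C(214, 2) = 22791 pairs i < j, with X_I the indicator of one inversion.
There are 22791 indicators.
For each fixed pair i < j, the values π(i) and π(j) are two distinct elements of {1, …, 214} in uniformly random order; by symmetry P[π(i) > π(j)] = 1/2.
By linearity: E[X] = 22791 · (1/2) = C(214, 2) · (1/2) = 22791/2 = 22791/2 ≈ 11395.5000.

E[X] = 22791/2 = 11395.5000.


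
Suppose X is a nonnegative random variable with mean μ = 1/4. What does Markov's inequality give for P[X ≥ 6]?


μ = E[X] = 1/4, a = 6.
Markov: P[X ≥ 6] ≤ μ/a = (1/4)/6 = 1/24.
Numerically: ≈ 0.04167.
(Since a = 6 > μ = 0.25000, the bound 1/24 is < 1 and informative.)

P[X ≥ 6] ≤ 1/24 ≈ 0.04167.


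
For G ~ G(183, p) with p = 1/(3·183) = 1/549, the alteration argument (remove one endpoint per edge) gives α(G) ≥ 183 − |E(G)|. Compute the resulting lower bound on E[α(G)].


E[|E(G)|] = C(183, 2)·p = 16653 · (1/549) = 91/3.
E[α(G)] ≥ n − E[|E(G)|] = 183 − 91/3 = 458/3.
Numerically: ≈ 152.667.
(This is only a lower bound; the true E[α(G)] may be larger.)

E[α(G)] ≥ 458/3 ≈ 152.667.


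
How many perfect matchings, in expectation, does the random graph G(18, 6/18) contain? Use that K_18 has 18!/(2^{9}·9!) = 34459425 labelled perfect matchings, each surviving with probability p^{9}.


K_18 has 18!/(2^{9}·9!) = 34459425 labelled perfect matchings.
For each such perfect matching H, let X_H = 1 if all 9 edges of H are present in G. Then P[X_H = 1] = p^{9} = (1/3)^{9} = 1/19683.
Summing the indicators: E[X] = Σ_H E[X_H] = 34459425 · p^{9} = 34459425 · 1/19683 = 425425/243.
Numerically: E[X] ≈ 1.75e+03.

E[X] = 34459425 · (1/3)^{9} = 425425/243 ≈ 1.75e+03.


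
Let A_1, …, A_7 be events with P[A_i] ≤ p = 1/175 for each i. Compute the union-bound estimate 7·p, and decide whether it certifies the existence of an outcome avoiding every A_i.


Union bound: P[∪_{i=1}^{7} A_i] ≤ Σ_i P[A_i] ≤ 7·p = 7·(1/175) = 1/25.
Numerically: 1/25 ≈ 0.040000.
Is 1/25 < 1? YES.
Since P[∪ A_i] ≤ 1/25 < 1, the complement has P[∩ A_i^c] ≥ 1 − 1/25 = 24/25 > 0, so some outcome avoids every A_i.

7·p = 1/25 ≈ 0.040000; existence CERTIFIED by the union bound.


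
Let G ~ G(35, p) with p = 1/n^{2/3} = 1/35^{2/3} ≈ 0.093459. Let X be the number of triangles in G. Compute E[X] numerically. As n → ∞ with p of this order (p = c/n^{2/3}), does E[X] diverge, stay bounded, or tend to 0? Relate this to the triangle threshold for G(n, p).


Number of potential triangles: C(35, 3) = 6545.
Each occurs with probability p³ ≈ (0.093459)³ ≈ 8.16326531e-04.
By linearity: E[X] = C(35, 3)·p³ ≈ 6545 · 8.16326531e-04 ≈ 5.342857.
Since α = 2/3 < 1, p = c/n^{2/3} ≫ 1/n is above the triangle threshold p ~ 1/n. Asymptotically E[X] ~ (c³/6)·n^{3(1−α)} = (1³/6)·n^{1} → ∞; triangles are abundant w.h.p.

E[X] ≈ 5.342857; in regime p = Θ(1/n^{2/3}) E[X] diverges (above the triangle threshold p ~ 1/n).


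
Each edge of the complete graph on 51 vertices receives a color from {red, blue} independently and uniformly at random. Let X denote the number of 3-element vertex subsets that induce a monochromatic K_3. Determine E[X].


Let X = Σ_S X_S over the C(51, 3) = 20825 subsets S of size 3, where X_S = 1 if the K_3 on S is monochromatic.
For a fixed S, the K_3 on S has C(3, 2) = 3 edges. P[all 3 edges red] = (1/2)^3, and likewise for blue, so P[monochromatic] = 2·(1/2)^3 = 2^{1 − 3} = 1/4.
Summing: E[X] = C(51, 3) · 2^{1 − 3} = 20825 · 1/4 = 20825/4.
Numerically: E[X] ≈ 5206.250000.

E[X] = C(51,3)·2^(1−C(3,2)) = 20825/4 ≈ 5206.250000.


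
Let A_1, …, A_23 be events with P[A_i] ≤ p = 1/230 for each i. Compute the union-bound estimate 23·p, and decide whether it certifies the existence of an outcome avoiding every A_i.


Union bound: P[∪_{i=1}^{23} A_i] ≤ Σ_i P[A_i] ≤ 23·p = 23·(1/230) = 1/10.
Numerically: 1/10 ≈ 0.1000000.
Is 1/10 < 1? YES.
Since P[∪ A_i] ≤ 1/10 < 1, the complement has P[∩ A_i^c] ≥ 1 − 1/10 = 9/10 > 0, so some outcome avoids every A_i.

23·p = 1/10 ≈ 0.1000000; existence CERTIFIED by the union bound.


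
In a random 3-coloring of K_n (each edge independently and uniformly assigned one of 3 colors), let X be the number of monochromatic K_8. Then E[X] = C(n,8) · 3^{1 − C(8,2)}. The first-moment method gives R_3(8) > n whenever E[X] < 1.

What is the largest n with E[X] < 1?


We need C(n, 8) · 3^{1 − 28} < 1, i.e. C(n, 8) < 3^{28 − 1} = 7625597484987.
Check values of n near the boundary:
  n = 154: C(154, 8) = 6521818990995; 6521818990995 < 7625597484987? YES
  n = 155: C(155, 8) = 6876747915675; 6876747915675 < 7625597484987? YES
  n = 156: C(156, 8) = 7248464019225; 7248464019225 < 7625597484987? YES
  n = 157: C(157, 8) = 7637643295425; 7637643295425 < 7625597484987? NO
  n = 158: C(158, 8) = 8044984271181; 8044984271181 < 7625597484987? NO
The largest n with C(n, 8) < 7625597484987 is n = 156 (where E[X] = 805384891025/847288609443 ≈ 0.95054). Hence R_3(8) > 156, i.e. R_3(8) ≥ 157.

Largest n = 156; hence R_3(8) > 156.


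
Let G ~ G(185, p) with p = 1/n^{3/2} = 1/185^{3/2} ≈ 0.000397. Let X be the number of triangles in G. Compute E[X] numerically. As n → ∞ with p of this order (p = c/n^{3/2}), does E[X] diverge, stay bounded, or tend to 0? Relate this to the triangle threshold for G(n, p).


Number of potential triangles: C(185, 3) = 1038220.
Each occurs with probability p³ ≈ (0.000397)³ ≈ 6.27664e-11.
By linearity: E[X] = C(185, 3)·p³ ≈ 1038220 · 6.27664e-11 ≈ 0.000.
Since α = 3/2 > 1, p = c/n^{3/2} = o(1/n) is below the triangle threshold p ~ 1/n. Asymptotically E[X] ~ (c³/6)·n^{3(1−α)} = (1³/6)·n^{-1.5} → 0, so by Markov's inequality G has no triangles w.h.p.

E[X] ≈ 0.000; in regime p = Θ(1/n^{3/2}) E[X] tends to 0 (below the triangle threshold p ~ 1/n).


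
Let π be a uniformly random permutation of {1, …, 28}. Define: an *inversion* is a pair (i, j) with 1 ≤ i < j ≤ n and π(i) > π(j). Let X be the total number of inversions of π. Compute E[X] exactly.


Write X = Σ X_I over the C(28, 2) = 378 pairs i < j, with X_I the indicator of one inversion.
There are 378 indicators.
For each fixed pair i < j, the values π(i) and π(j) are two distinct elements of {1, …, 28} in uniformly random order; by symmetry P[π(i) > π(j)] = 1/2.
By linearity: E[X] = 378 · (1/2) = C(28, 2) · (1/2) = 378/2 = 189 ≈ 189.000000.

E[X] = 189 = 189.000000.


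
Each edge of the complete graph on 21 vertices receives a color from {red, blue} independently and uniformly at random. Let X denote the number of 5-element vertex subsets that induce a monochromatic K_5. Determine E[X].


Let X = Σ_S X_S over the C(21, 5) = 20349 subsets S of size 5, where X_S = 1 if the K_5 on S is monochromatic.
For a fixed S, the K_5 on S has C(5, 2) = 10 edges. P[all 10 edges red] = (1/2)^10, and likewise for blue, so P[monochromatic] = 2·(1/2)^10 = 2^{1 − 10} = 1/512.
By linearity of expectation: E[X] = C(21, 5) · 2^{1 − 10} = 20349 · 1/512 = 20349/512.
Numerically: E[X] ≈ 39.7441.

E[X] = C(21,5)·2^(1−C(5,2)) = 20349/512 ≈ 39.7441.


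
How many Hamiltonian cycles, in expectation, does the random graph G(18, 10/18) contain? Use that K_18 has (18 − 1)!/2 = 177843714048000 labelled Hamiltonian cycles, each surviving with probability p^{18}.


K_18 has (18 − 1)!/2 = 177843714048000 labelled Hamiltonian cycles.
For each such Hamiltonian cycle H, let X_H = 1 if all 18 edges of H are present in G. Then P[X_H = 1] = p^{18} = (5/9)^{18} = 3814697265625/150094635296999121.
By linearity of expectation: E[X] = Σ_H E[X_H] = 177843714048000 · p^{18} = 177843714048000 · 3814697265625/150094635296999121 = 930617187500000000000000/205891132094649.
Numerically: E[X] ≈ 4.52e+09.

E[X] = 177843714048000 · (5/9)^{18} = 930617187500000000000000/205891132094649 ≈ 4.52e+09.


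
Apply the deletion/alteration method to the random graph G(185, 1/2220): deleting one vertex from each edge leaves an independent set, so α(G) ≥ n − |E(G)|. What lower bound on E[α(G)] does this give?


E[|E(G)|] = C(185, 2)·p = 17020 · (1/2220) = 23/3.
E[α(G)] ≥ n − E[|E(G)|] = 185 − 23/3 = 532/3.
Numerically: ≈ 177.333333.
(This is only a lower bound; the true E[α(G)] may be larger.)

E[α(G)] ≥ 532/3 ≈ 177.333333.


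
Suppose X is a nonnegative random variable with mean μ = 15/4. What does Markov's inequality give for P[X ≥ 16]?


μ = E[X] = 15/4, a = 16.
Markov: P[X ≥ 16] ≤ μ/a = (15/4)/16 = 15/64.
Numerically: ≈ 0.2344.
(Since a = 16 > μ = 3.7500, the bound 15/64 is < 1 and informative.)

P[X ≥ 16] ≤ 15/64 ≈ 0.2344.


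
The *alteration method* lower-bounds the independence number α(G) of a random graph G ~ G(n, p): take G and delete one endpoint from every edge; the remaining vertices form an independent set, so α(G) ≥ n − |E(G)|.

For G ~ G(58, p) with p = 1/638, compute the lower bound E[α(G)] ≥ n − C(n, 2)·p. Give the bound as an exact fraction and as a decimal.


E[|E(G)|] = C(58, 2)·p = 1653 · (1/638) = 57/22.
E[α(G)] ≥ n − E[|E(G)|] = 58 − 57/22 = 1219/22.
Numerically: ≈ 55.4091.
(This is only a lower bound; the true E[α(G)] may be larger.)

E[α(G)] ≥ 1219/22 ≈ 55.4091.


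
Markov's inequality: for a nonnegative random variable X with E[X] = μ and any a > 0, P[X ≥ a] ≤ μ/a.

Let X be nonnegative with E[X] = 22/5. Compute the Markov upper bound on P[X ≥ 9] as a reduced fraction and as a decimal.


μ = E[X] = 22/5, a = 9.
Markov: P[X ≥ 9] ≤ μ/a = (22/5)/9 = 22/45.
Numerically: ≈ 0.4889.
(Since a = 9 > μ = 4.4000, the bound 22/45 is < 1 and informative.)

P[X ≥ 9] ≤ 22/45 ≈ 0.4889.


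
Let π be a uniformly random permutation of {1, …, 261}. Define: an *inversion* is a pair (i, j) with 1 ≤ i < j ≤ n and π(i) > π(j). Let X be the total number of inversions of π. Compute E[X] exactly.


Write X = Σ X_I over the C(261, 2) = 33930 pairs i < j, with X_I the indicator of one inversion.
There are 33930 indicators.
For each fixed pair i < j, the values π(i) and π(j) are two distinct elements of {1, …, 261} in uniformly random order; by symmetry P[π(i) > π(j)] = 1/2.
By linearity: E[X] = 33930 · (1/2) = C(261, 2) · (1/2) = 33930/2 = 16965 ≈ 16965.000.

E[X] = 16965 = 16965.000.


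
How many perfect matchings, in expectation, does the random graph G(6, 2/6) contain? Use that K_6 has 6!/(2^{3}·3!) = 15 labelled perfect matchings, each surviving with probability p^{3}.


K_6 has 6!/(2^{3}·3!) = 15 labelled perfect matchings.
For each such perfect matching H, let X_H = 1 if all 3 edges of H are present in G. Then P[X_H = 1] = p^{3} = (1/3)^{3} = 1/27.
Summing the indicators: E[X] = Σ_H E[X_H] = 15 · p^{3} = 15 · 1/27 = 5/9.
Numerically: E[X] ≈ 0.556.

E[X] = 15 · (1/3)^{3} = 5/9 ≈ 0.556.


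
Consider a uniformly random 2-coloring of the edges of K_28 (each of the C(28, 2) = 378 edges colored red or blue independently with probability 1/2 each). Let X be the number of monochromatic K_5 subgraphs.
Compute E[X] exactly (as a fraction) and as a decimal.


Let X = Σ_S X_S over the C(28, 5) = 98280 subsets S of size 5, where X_S = 1 if the K_5 on S is monochromatic.
For a fixed S, the K_5 on S has C(5, 2) = 10 edges. P[all 10 edges red] = (1/2)^10, and likewise for blue, so P[monochromatic] = 2·(1/2)^10 = 2^{1 − 10} = 1/512.
Summing: E[X] = C(28, 5) · 2^{1 − 10} = 98280 · 1/512 = 12285/64.
Numerically: E[X] ≈ 191.9531.

E[X] = C(28,5)·2^(1−C(5,2)) = 12285/64 ≈ 191.9531.


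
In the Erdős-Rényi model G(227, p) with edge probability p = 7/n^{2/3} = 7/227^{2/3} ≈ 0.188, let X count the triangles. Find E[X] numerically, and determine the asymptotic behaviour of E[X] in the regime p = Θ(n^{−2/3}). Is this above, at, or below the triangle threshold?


Number of potential triangles: C(227, 3) = 1923825.
Each occurs with probability p³ ≈ (0.188)³ ≈ 6.65645e-03.
By linearity: E[X] = C(227, 3)·p³ ≈ 1923825 · 6.65645e-03 ≈ 12805.837.
Since α = 2/3 < 1, p = c/n^{2/3} ≫ 1/n is above the triangle threshold p ~ 1/n. Asymptotically E[X] ~ (c³/6)·n^{3(1−α)} = (7³/6)·n^{1} → ∞; triangles are abundant w.h.p.

E[X] ≈ 12805.837; in regime p = Θ(1/n^{2/3}) E[X] diverges (above the triangle threshold p ~ 1/n).


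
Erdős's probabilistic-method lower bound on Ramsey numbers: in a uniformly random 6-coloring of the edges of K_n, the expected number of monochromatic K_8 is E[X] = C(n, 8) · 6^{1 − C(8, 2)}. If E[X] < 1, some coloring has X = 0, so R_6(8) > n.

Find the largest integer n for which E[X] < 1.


We need C(n, 8) · 6^{1 − 28} < 1, i.e. C(n, 8) < 6^{28 − 1} = 1023490369077469249536.
Check values of n near the boundary:
  n = 1591: C(1591, 8) = 1000427749141189953870; 1000427749141189953870 < 1023490369077469249536? YES
  n = 1592: C(1592, 8) = 1005480414540892933435; 1005480414540892933435 < 1023490369077469249536? YES
  n = 1593: C(1593, 8) = 1010555394551193970323; 1010555394551193970323 < 1023490369077469249536? YES
  n = 1594: C(1594, 8) = 1015652773590544255167; 1015652773590544255167 < 1023490369077469249536? YES
  n = 1595: C(1595, 8) = 1020772636343363633895; 1020772636343363633895 < 1023490369077469249536? YES
  n = 1596: C(1596, 8) = 1025915067760710553965; 1025915067760710553965 < 1023490369077469249536? NO
  n = 1597: C(1597, 8) = 1031080153060953275445; 1031080153060953275445 < 1023490369077469249536? NO
  n = 1598: C(1598, 8) = 1036267977730442348529; 1036267977730442348529 < 1023490369077469249536? NO
The largest n with C(n, 8) < 1023490369077469249536 is n = 1595 (where E[X] = 113419181815929292655/113721152119718805504 ≈ 0.997345). Hence R_6(8) > 1595, i.e. R_6(8) ≥ 1596.

Largest n = 1595; hence R_6(8) > 1595.


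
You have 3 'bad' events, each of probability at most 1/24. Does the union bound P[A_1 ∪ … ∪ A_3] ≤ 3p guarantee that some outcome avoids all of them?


Union bound: P[∪_{i=1}^{3} A_i] ≤ Σ_i P[A_i] ≤ 3·p = 3·(1/24) = 1/8.
Numerically: 1/8 ≈ 0.12500.
Is 1/8 < 1? YES.
Since P[∪ A_i] ≤ 1/8 < 1, the complement has P[∩ A_i^c] ≥ 1 − 1/8 = 7/8 > 0, so some outcome avoids every A_i.

3·p = 1/8 ≈ 0.12500; existence CERTIFIED by the union bound.


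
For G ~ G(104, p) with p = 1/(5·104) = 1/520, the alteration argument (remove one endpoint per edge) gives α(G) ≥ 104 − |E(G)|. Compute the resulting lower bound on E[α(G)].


E[|E(G)|] = C(104, 2)·p = 5356 · (1/520) = 103/10.
E[α(G)] ≥ n − E[|E(G)|] = 104 − 103/10 = 937/10.
Numerically: ≈ 93.700000.
(This is only a lower bound; the true E[α(G)] may be larger.)

E[α(G)] ≥ 937/10 ≈ 93.700000.


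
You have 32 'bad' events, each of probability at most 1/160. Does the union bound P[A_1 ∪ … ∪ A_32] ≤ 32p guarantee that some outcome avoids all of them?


Union bound: P[∪_{i=1}^{32} A_i] ≤ Σ_i P[A_i] ≤ 32·p = 32·(1/160) = 1/5.
Numerically: 1/5 ≈ 0.2000000.
Is 1/5 < 1? YES.
Since P[∪ A_i] ≤ 1/5 < 1, the complement has P[∩ A_i^c] ≥ 1 − 1/5 = 4/5 > 0, so some outcome avoids every A_i.

32·p = 1/5 ≈ 0.2000000; existence CERTIFIED by the union bound.


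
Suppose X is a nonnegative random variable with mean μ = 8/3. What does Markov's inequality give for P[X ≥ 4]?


μ = E[X] = 8/3, a = 4.
Markov: P[X ≥ 4] ≤ μ/a = (8/3)/4 = 2/3.
Numerically: ≈ 0.666667.
(Since a = 4 > μ = 2.666667, the bound 2/3 is < 1 and informative.)

P[X ≥ 4] ≤ 2/3 ≈ 0.666667.


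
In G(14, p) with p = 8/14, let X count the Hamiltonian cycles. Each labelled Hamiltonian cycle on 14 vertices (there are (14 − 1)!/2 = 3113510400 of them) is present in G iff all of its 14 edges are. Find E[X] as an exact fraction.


K_14 has (14 − 1)!/2 = 3113510400 labelled Hamiltonian cycles.
For each such Hamiltonian cycle H, let X_H = 1 if all 14 edges of H are present in G. Then P[X_H = 1] = p^{14} = (4/7)^{14} = 268435456/678223072849.
By linearity of expectation: E[X] = Σ_H E[X_H] = 3113510400 · p^{14} = 3113510400 · 268435456/678223072849 = 119396654854963200/96889010407.
Numerically: E[X] ≈ 1.23e+06.

E[X] = 3113510400 · (4/7)^{14} = 119396654854963200/96889010407 ≈ 1.23e+06.


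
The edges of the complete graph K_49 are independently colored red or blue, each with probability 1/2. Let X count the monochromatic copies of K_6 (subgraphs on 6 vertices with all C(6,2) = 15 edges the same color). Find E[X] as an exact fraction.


Let X = Σ_S X_S over the C(49, 6) = 13983816 subsets S of size 6, where X_S = 1 if the K_6 on S is monochromatic.
For a fixed S, the K_6 on S has C(6, 2) = 15 edges. P[all 15 edges red] = (1/2)^15, and likewise for blue, so P[monochromatic] = 2·(1/2)^15 = 2^{1 − 15} = 1/16384.
Summing: E[X] = C(49, 6) · 2^{1 − 15} = 13983816 · 1/16384 = 1747977/2048.
Numerically: E[X] ≈ 853.50439.

E[X] = C(49,6)·2^(1−C(6,2)) = 1747977/2048 ≈ 853.50439.


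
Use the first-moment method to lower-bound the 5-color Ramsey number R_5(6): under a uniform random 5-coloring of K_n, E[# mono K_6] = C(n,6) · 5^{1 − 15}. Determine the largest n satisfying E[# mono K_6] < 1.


We need C(n, 6) · 5^{1 − 15} < 1, i.e. C(n, 6) < 5^{15 − 1} = 6103515625.
Check values of n near the boundary:
  n = 125: C(125, 6) = 4690625500; 4690625500 < 6103515625? YES
  n = 126: C(126, 6) = 4925156775; 4925156775 < 6103515625? YES
  n = 127: C(127, 6) = 5169379425; 5169379425 < 6103515625? YES
  n = 128: C(128, 6) = 5423611200; 5423611200 < 6103515625? YES
  n = 129: C(129, 6) = 5688177600; 5688177600 < 6103515625? YES
  n = 130: C(130, 6) = 5963412000; 5963412000 < 6103515625? YES
  n = 131: C(131, 6) = 6249655776; 6249655776 < 6103515625? NO
  n = 132: C(132, 6) = 6547258432; 6547258432 < 6103515625? NO
The largest n with C(n, 6) < 6103515625 is n = 130 (where E[X] = 47707296/48828125 ≈ 0.9770). Hence R_5(6) > 130, i.e. R_5(6) ≥ 131.

Largest n = 130; hence R_5(6) > 130.


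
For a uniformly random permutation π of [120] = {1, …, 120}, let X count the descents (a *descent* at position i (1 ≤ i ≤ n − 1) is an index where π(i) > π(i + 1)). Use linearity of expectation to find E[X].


Write X = Σ X_I over i = 1, …, 119, with X_I the indicator of one descent.
There are 119 indicators.
For each fixed i, the pair (π(i), π(i+1)) is a uniformly random ordered pair of distinct values from {1, …, 120}; by symmetry P[π(i) > π(i+1)] = 1/2.
By linearity: E[X] = 119 · (1/2) = (120 − 1) · (1/2) = 119/2 ≈ 59.50000.

E[X] = 119/2 = 59.50000.


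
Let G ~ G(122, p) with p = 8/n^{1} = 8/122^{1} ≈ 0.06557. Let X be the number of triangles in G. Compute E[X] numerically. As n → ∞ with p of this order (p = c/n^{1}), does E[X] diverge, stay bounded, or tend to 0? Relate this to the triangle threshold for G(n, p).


Number of potential triangles: C(122, 3) = 295240.
Each occurs with probability p³ ≈ (0.06557)³ ≈ 2.819619e-04.
By linearity: E[X] = C(122, 3)·p³ ≈ 295240 · 2.819619e-04 ≈ 83.2464.
Here α = 1, so p = 8/n is exactly at the triangle threshold p ~ 1/n. Asymptotically E[X] → c³/6 = 8³/6 = 256/3 ≈ 85.3333, a bounded constant. In this regime the triangle count is asymptotically Poisson(c³/6).

E[X] ≈ 83.2464; in regime p = Θ(1/n^{1}) E[X] stays bounded (at the triangle threshold p ~ 1/n).


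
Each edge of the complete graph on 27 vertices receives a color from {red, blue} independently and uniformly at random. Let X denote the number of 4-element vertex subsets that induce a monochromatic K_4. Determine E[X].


Let X = Σ_S X_S over the C(27, 4) = 17550 subsets S of size 4, where X_S = 1 if the K_4 on S is monochromatic.
For a fixed S, the K_4 on S has C(4, 2) = 6 edges. P[all 6 edges red] = (1/2)^6, and likewise for blue, so P[monochromatic] = 2·(1/2)^6 = 2^{1 − 6} = 1/32.
By linearity of expectation: E[X] = C(27, 4) · 2^{1 − 6} = 17550 · 1/32 = 8775/16.
Numerically: E[X] ≈ 548.438.

E[X] = C(27,4)·2^(1−C(4,2)) = 8775/16 ≈ 548.438.


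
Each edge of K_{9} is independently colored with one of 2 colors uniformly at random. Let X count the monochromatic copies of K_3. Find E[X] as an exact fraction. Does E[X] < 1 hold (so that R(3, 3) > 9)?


E[X] = C(9, 3) · 2^{1 − 3} = 84 · 2^{−2} = 84/4.
As a reduced fraction: E[X] = 21 ≈ 21.00000.
Is E[X] < 1? NO.
Since E[X] ≥ 1, the first-moment bound is inconclusive at n = 9; it does NOT by itself certify R(3, 3) > 9.

E[X] = 21 ≈ 21.00000; E[X] ≥ 1; first-moment method inconclusive here.


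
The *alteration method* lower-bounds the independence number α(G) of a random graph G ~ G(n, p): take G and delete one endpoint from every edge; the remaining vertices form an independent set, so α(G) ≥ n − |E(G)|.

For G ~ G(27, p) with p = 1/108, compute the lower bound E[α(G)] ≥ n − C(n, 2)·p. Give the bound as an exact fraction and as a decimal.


E[|E(G)|] = C(27, 2)·p = 351 · (1/108) = 13/4.
E[α(G)] ≥ n − E[|E(G)|] = 27 − 13/4 = 95/4.
Numerically: ≈ 23.75000.
(This is only a lower bound; the true E[α(G)] may be larger.)

E[α(G)] ≥ 95/4 ≈ 23.75000.


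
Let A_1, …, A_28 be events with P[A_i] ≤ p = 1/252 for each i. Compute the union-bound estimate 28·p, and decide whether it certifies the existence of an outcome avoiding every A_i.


Union bound: P[∪_{i=1}^{28} A_i] ≤ Σ_i P[A_i] ≤ 28·p = 28·(1/252) = 1/9.
Numerically: 1/9 ≈ 0.111111.
Is 1/9 < 1? YES.
Since P[∪ A_i] ≤ 1/9 < 1, the complement has P[∩ A_i^c] ≥ 1 − 1/9 = 8/9 > 0, so some outcome avoids every A_i.

28·p = 1/9 ≈ 0.111111; existence CERTIFIED by the union bound.


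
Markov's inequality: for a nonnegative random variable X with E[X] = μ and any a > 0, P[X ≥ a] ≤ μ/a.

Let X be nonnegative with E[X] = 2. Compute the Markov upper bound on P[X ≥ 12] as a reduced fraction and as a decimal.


μ = E[X] = 2, a = 12.
Markov: P[X ≥ 12] ≤ μ/a = (2)/12 = 1/6.
Numerically: ≈ 0.1667.
(Since a = 12 > μ = 2.0000, the bound 1/6 is < 1 and informative.)

P[X ≥ 12] ≤ 1/6 ≈ 0.1667.


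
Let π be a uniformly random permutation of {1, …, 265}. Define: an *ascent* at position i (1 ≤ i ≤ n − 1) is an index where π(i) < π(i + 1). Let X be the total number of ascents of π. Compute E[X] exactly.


Write X = Σ X_I over i = 1, …, 264, with X_I the indicator of one ascent.
There are 264 indicators.
For each fixed i, the pair (π(i), π(i+1)) is a uniformly random ordered pair of distinct values from {1, …, 265}; by symmetry P[π(i) < π(i+1)] = 1/2.
By linearity: E[X] = 264 · (1/2) = (265 − 1) · (1/2) = 132 ≈ 132.000.

E[X] = 132 = 132.000.
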